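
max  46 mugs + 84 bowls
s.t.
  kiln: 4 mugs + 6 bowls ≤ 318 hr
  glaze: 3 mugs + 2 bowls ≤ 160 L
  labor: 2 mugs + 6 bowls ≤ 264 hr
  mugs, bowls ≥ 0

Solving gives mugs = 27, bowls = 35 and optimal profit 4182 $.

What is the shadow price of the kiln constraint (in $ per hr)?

Binding: kiln and labor. Non-binding: glaze (9 unused).
Since glaze is not tight, its dual is 0.
Dual feasibility on the basic columns requires 4·y_kiln + 2·y_labor = 46, 6·y_kiln + 6·y_labor = 84.
This yields shadow prices y_kiln = 9, y_labor = 5.
Shadow price of kiln = 9.

9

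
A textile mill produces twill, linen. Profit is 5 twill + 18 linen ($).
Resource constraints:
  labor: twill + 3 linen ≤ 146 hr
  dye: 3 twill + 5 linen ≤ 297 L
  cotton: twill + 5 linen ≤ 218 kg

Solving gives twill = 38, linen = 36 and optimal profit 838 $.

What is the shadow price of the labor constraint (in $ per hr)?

At the optimum: labor uses 146 of 146 (binding); dye uses 294 of 297 (slack = 3); cotton uses 218 of 218 (binding).
Slack constraints have shadow price 0 (complementary slackness).
From A_Bᵀ y = c: 1·y_labor + 1·y_cotton = 5; 3·y_labor + 5·y_cotton = 18.
Solving: y_labor = 3.5, y_cotton = 1.5.
Shadow price of labor = 3.5.

3.5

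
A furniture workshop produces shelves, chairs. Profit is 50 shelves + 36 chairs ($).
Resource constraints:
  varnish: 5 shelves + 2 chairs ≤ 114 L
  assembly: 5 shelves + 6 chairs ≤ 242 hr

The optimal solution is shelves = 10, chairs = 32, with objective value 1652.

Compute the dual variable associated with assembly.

At the optimum: varnish uses 114 of 114 (binding); assembly uses 242 of 242 (binding).
From A_Bᵀ y = c: 5·y_varnish + 5·y_assembly = 50; 2·y_varnish + 6·y_assembly = 36.
→ y_varnish = 6 and y_assembly = 4.
Shadow price of assembly = 4.

4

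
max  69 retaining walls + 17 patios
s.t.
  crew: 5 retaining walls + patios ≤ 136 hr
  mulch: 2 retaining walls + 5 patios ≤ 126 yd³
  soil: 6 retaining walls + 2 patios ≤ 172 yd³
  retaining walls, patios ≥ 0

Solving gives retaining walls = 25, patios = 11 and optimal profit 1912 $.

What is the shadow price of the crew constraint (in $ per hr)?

Check each constraint at x*: crew 136/136 (tight); mulch 105/126 (slack 21); soil 172/172 (tight).
Slack constraints have shadow price 0 (complementary slackness).
From A_Bᵀ y = c: 5·y_crew + 6·y_soil = 69; 1·y_crew + 2·y_soil = 17.
→ y_crew = 9 and y_soil = 4.
Shadow price of crew = 9.

9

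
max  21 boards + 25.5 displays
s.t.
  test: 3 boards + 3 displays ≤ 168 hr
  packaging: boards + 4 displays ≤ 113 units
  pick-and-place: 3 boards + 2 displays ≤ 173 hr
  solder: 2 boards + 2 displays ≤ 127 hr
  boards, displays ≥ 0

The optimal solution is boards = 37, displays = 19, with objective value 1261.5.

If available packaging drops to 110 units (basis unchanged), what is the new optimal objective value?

Binding: test and packaging. Non-binding: pick-and-place (24 unused), solder (15 unused).
Slack constraints have shadow price 0 (complementary slackness).
The binding rows give the dual system: 3·y_test + 1·y_packaging = 21 and 3·y_test + 4·y_packaging = 25.5.
This yields shadow prices y_test = 6.5, y_packaging = 1.5.
Δz = y_packaging·Δb = 1.5 × (-3) = -4.5, so new z* = 1261.5 − 4.5 = 1257.

1257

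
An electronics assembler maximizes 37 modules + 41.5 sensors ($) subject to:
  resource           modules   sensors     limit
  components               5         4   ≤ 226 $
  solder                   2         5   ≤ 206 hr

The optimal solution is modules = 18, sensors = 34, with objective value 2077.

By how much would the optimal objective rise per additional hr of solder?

Both components and solder are binding at x*.
The binding rows give the dual system: 5·y_components + 2·y_solder = 37 and 4·y_components + 5·y_solder = 41.5.
→ y_components = 6 and y_solder = 3.5.
Shadow price of solder = 3.5.

3.5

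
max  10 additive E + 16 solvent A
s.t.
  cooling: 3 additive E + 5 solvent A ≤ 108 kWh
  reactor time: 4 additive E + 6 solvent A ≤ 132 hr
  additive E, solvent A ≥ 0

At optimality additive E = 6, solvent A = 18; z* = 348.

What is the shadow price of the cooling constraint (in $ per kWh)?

2

Both cooling and reactor time are binding at x*.
From A_Bᵀ y = c: 3·y_cooling + 4·y_reactor time = 10; 5·y_cooling + 6·y_reactor time = 16.
This yields shadow prices y_cooling = 2, y_reactor time = 1.
Shadow price of cooling = 2.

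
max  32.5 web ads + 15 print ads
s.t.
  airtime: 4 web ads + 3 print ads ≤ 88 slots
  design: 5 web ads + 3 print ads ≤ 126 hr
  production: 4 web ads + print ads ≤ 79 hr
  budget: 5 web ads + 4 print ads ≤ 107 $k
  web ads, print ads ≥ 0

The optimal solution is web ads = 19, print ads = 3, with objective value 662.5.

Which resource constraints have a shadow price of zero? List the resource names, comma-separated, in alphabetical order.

airtime: 85/88 (slack 3)
design: 104/126 (slack 22)
production: 79/79 (binding)
budget: 107/107 (binding)
By complementary slackness, a constraint with positive slack has shadow price 0 → airtime, design.

airtime, design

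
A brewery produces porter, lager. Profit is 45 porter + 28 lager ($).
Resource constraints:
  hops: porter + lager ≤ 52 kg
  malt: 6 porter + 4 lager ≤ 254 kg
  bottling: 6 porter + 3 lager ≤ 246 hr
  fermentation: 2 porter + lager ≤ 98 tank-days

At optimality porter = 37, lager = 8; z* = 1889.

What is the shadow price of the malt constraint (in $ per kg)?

5.5

Binding: malt and bottling. Non-binding: hops (7 unused), fermentation (16 unused).
By complementary slackness, y = 0 for the non-binding constraints.
The binding rows give the dual system: 6·y_malt + 6·y_bottling = 45 and 4·y_malt + 3·y_bottling = 28.
Solving: y_malt = 5.5, y_bottling = 2.
Shadow price of malt = 5.5.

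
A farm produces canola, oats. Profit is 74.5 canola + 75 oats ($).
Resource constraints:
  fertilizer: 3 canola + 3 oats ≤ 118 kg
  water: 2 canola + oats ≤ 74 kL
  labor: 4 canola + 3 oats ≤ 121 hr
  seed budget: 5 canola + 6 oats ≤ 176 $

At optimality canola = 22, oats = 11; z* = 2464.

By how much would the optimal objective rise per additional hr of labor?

At the optimum: fertilizer uses 99 of 118 (slack = 19); water uses 55 of 74 (slack = 19); labor uses 121 of 121 (binding); seed budget uses 176 of 176 (binding).
Slack constraints have shadow price 0 (complementary slackness).
The binding rows give the dual system: 4·y_labor + 5·y_seed budget = 74.5 and 3·y_labor + 6·y_seed budget = 75.
Solving: y_labor = 8, y_seed budget = 8.5.
Shadow price of labor = 8.

8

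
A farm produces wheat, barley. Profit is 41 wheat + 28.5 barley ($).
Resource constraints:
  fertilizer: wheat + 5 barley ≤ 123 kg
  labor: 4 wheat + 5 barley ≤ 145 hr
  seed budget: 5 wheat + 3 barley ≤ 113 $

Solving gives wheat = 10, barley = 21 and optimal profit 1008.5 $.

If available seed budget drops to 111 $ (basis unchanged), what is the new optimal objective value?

994.5

Binding: labor and seed budget. Non-binding: fertilizer (8 unused).
Slack constraints have shadow price 0 (complementary slackness).
From A_Bᵀ y = c: 4·y_labor + 5·y_seed budget = 41; 5·y_labor + 3·y_seed budget = 28.5.
This yields shadow prices y_labor = 1.5, y_seed budget = 7.
Δz = y_seed budget·Δb = 7 × (-2) = -14, so new z* = 1008.5 − 14 = 994.5.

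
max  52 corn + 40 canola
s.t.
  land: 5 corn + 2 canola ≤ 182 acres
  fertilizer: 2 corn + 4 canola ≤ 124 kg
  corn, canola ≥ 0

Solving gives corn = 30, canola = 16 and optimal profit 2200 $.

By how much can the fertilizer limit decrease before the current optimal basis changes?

51.2

Binding constraints: land, fertilizer. The basis is B = [[5,2],[2,4]] with det 16.
Per unit decrease in fertilizer, x* moves by d = (0.125, -0.3125).
The basis stays optimal until canola reaches 0; allowable decrease = 51.2 kg.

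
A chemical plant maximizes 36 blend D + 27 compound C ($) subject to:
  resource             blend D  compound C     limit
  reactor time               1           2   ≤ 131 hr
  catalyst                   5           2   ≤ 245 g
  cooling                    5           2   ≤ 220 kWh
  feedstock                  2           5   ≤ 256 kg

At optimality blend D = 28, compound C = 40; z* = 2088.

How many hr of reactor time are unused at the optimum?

reactor time used = 1·28 + 2·40 = 108; slack = 131 − 108 = 23.

23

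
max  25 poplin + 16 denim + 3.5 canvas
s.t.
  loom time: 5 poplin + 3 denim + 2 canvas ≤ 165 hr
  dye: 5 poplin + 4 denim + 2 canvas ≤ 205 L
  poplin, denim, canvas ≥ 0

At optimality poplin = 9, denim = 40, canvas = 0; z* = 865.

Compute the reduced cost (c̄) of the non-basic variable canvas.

Both loom time and dye are binding at x*.
The binding rows give the dual system: 5·y_loom time + 5·y_dye = 25 and 3·y_loom time + 4·y_dye = 16.
→ y_loom time = 4 and y_dye = 1.
Reduced cost of canvas: c₃ − yᵀa₃ = 3.5 − (4·2 + 1·2) = 3.5 − 10 = -6.5.

-6.5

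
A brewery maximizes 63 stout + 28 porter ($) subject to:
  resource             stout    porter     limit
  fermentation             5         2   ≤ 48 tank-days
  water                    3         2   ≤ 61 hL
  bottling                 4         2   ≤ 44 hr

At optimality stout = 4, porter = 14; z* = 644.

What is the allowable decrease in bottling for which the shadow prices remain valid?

Binding constraints: fermentation, bottling. The basis is B = [[5,2],[4,2]] with det 2.
Per unit decrease in bottling, x* moves by d = (1, -2.5).
The basis stays optimal until porter reaches 0; allowable decrease = 5.6 hr.

5.6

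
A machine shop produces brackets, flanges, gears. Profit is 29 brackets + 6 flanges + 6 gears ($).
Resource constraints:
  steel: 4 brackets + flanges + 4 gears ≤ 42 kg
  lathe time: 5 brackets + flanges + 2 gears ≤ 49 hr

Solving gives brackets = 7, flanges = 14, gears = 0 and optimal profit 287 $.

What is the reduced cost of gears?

-8

Check each constraint at x*: steel 42/42 (tight); lathe time 49/49 (tight).
The binding rows give the dual system: 4·y_steel + 5·y_lathe time = 29 and 1·y_steel + 1·y_lathe time = 6.
Solving: y_steel = 1, y_lathe time = 5.
Reduced cost of gears: c₃ − yᵀa₃ = 6 − (1·4 + 5·2) = 6 − 14 = -8.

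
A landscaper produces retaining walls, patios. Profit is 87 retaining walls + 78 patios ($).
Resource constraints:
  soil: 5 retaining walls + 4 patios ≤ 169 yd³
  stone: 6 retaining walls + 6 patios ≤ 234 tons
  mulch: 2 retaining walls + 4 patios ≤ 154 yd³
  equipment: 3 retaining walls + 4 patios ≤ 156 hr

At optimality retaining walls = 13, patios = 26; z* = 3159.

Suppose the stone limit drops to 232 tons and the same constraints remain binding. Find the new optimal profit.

3145

At the optimum: soil uses 169 of 169 (binding); stone uses 234 of 234 (binding); mulch uses 130 of 154 (slack = 24); equipment uses 143 of 156 (slack = 13).
By complementary slackness, y = 0 for the non-binding constraints.
From A_Bᵀ y = c: 5·y_soil + 6·y_stone = 87; 4·y_soil + 6·y_stone = 78.
Solving: y_soil = 9, y_stone = 7.
Δz = y_stone·Δb = 7 × (-2) = -14, so new z* = 3159 − 14 = 3145.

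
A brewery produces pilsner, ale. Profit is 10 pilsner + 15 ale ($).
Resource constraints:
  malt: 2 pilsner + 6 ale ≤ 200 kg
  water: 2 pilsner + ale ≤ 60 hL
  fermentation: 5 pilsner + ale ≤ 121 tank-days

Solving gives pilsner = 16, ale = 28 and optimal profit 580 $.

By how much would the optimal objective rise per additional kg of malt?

Check each constraint at x*: malt 200/200 (tight); water 60/60 (tight); fermentation 108/121 (slack 13).
By complementary slackness, y = 0 for the non-binding constraint.
Dual feasibility on the basic columns requires 2·y_malt + 2·y_water = 10, 6·y_malt + 1·y_water = 15.
This yields shadow prices y_malt = 2, y_water = 3.
Shadow price of malt = 2.

2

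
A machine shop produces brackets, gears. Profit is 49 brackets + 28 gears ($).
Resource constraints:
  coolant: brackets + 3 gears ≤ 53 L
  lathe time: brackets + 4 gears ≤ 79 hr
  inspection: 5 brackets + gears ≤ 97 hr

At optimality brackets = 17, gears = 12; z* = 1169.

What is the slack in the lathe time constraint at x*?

lathe time used = 1·17 + 4·12 = 65; slack = 79 − 65 = 14.

14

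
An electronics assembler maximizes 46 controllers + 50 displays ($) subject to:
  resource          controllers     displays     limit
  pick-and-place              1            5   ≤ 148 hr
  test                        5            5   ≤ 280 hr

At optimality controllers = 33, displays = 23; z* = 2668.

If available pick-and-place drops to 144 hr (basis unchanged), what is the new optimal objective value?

Both pick-and-place and test are binding at x*.
From A_Bᵀ y = c: 1·y_pick-and-place + 5·y_test = 46; 5·y_pick-and-place + 5·y_test = 50.
→ y_pick-and-place = 1 and y_test = 9.
Δz = y_pick-and-place·Δb = 1 × (-4) = -4, so new z* = 2668 − 4 = 2664.

2664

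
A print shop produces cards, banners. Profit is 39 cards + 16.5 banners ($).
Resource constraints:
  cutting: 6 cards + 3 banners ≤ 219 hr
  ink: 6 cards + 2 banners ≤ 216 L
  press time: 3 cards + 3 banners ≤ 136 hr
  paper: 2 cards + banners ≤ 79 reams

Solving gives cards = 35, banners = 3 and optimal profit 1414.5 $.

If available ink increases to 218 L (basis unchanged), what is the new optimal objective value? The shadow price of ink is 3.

1420.5

Δb = 2, so new z* = 1414.5 + (3)·(2) = 1414.5 + 6 = 1420.5.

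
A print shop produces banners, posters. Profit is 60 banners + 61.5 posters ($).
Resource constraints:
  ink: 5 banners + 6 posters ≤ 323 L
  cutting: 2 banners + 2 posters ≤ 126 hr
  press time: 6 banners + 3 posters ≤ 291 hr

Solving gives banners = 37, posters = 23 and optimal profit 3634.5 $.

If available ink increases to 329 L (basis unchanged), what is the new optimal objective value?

Check each constraint at x*: ink 323/323 (tight); cutting 120/126 (slack 6); press time 291/291 (tight).
Slack constraints have shadow price 0 (complementary slackness).
From A_Bᵀ y = c: 5·y_ink + 6·y_press time = 60; 6·y_ink + 3·y_press time = 61.5.
Solving: y_ink = 9, y_press time = 2.5.
Δz = y_ink·Δb = 9 × (6) = 54, so new z* = 3634.5 + 54 = 3688.5.

3688.5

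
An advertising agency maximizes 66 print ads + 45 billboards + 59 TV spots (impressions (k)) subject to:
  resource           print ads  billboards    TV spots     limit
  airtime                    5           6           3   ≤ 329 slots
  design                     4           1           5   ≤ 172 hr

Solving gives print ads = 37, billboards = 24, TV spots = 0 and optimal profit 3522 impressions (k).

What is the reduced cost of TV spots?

-4

At the optimum: airtime uses 329 of 329 (binding); design uses 172 of 172 (binding).
The binding rows give the dual system: 5·y_airtime + 4·y_design = 66 and 6·y_airtime + 1·y_design = 45.
→ y_airtime = 6 and y_design = 9.
Reduced cost of TV spots: c₃ − yᵀa₃ = 59 − (6·3 + 9·5) = 59 − 63 = -4.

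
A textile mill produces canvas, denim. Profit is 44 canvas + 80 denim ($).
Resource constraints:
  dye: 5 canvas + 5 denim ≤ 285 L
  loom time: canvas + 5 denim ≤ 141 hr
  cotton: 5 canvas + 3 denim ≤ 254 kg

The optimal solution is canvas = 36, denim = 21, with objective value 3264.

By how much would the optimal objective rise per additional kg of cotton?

Binding: dye and loom time. Non-binding: cotton (11 unused).
Since cotton is not tight, its dual is 0.
Dual feasibility on the basic columns requires 5·y_dye + 1·y_loom time = 44, 5·y_dye + 5·y_loom time = 80.
This yields shadow prices y_dye = 7, y_loom time = 9.
Shadow price of cotton = 0.

0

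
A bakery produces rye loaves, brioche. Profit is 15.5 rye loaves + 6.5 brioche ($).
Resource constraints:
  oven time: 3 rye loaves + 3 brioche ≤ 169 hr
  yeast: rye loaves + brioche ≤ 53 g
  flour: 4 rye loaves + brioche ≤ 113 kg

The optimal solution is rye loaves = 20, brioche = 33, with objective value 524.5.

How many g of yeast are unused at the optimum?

yeast used = 1·20 + 1·33 = 53; slack = 53 − 53 = 0.

0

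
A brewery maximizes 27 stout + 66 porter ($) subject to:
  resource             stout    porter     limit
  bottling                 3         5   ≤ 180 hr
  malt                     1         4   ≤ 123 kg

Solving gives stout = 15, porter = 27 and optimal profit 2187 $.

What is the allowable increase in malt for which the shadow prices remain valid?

Binding constraints: bottling, malt. The basis is B = [[3,5],[1,4]] with det 7.
Per unit increase in malt, x* moves by d = (-0.7143, 0.4286).
The basis stays optimal until stout reaches 0; allowable increase = 21 kg.

21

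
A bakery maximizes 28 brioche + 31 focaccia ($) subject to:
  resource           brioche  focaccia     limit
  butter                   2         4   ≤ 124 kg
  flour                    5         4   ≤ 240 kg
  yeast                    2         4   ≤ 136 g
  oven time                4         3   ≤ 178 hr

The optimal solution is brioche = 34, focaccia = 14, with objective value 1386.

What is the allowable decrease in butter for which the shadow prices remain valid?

35

Binding constraints: butter, oven time. The basis is B = [[2,4],[4,3]] with det -10.
Per unit decrease in butter, x* moves by d = (0.3, -0.4).
The basis stays optimal until focaccia reaches 0; allowable decrease = 35 kg.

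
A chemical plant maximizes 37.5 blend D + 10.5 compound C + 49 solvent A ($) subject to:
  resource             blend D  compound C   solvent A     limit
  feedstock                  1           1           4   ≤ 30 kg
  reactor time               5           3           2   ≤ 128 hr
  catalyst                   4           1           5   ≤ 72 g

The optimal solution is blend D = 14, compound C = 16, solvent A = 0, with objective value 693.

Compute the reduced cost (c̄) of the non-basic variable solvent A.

-2

Check each constraint at x*: feedstock 30/30 (tight); reactor time 118/128 (slack 10); catalyst 72/72 (tight).
Slack constraints have shadow price 0 (complementary slackness).
From A_Bᵀ y = c: 1·y_feedstock + 4·y_catalyst = 37.5; 1·y_feedstock + 1·y_catalyst = 10.5.
→ y_feedstock = 1.5 and y_catalyst = 9.
Reduced cost of solvent A: c₃ − yᵀa₃ = 49 − (1.5·4 + 9·5) = 49 − 51 = -2.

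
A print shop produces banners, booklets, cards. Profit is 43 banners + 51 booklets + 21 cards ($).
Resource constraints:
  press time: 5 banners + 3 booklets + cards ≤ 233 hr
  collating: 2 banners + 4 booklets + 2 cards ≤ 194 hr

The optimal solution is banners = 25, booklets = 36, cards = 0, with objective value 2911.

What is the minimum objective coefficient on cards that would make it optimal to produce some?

At the optimum: press time uses 233 of 233 (binding); collating uses 194 of 194 (binding).
The binding rows give the dual system: 5·y_press time + 2·y_collating = 43 and 3·y_press time + 4·y_collating = 51.
→ y_press time = 5 and y_collating = 9.
cards enters the basis when its profit ≥ yᵀa₃ = 5·1 + 9·2 = 23.

23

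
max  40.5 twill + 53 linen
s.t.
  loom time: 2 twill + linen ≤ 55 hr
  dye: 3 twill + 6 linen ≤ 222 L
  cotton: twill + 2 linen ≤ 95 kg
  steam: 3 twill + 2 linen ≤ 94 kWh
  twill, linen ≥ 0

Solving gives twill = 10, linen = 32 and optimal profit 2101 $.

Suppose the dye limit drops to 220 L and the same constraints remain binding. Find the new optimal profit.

2088

At the optimum: loom time uses 52 of 55 (slack = 3); dye uses 222 of 222 (binding); cotton uses 74 of 95 (slack = 21); steam uses 94 of 94 (binding).
Slack constraints have shadow price 0 (complementary slackness).
From A_Bᵀ y = c: 3·y_dye + 3·y_steam = 40.5; 6·y_dye + 2·y_steam = 53.
Solving: y_dye = 6.5, y_steam = 7.
Δz = y_dye·Δb = 6.5 × (-2) = -13, so new z* = 2101 − 13 = 2088.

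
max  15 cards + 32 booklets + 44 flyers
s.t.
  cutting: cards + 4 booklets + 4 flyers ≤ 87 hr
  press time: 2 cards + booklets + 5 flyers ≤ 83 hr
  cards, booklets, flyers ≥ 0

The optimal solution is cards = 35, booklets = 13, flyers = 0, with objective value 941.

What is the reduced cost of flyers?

-4

Check each constraint at x*: cutting 87/87 (tight); press time 83/83 (tight).
The binding rows give the dual system: 1·y_cutting + 2·y_press time = 15 and 4·y_cutting + 1·y_press time = 32.
→ y_cutting = 7 and y_press time = 4.
Reduced cost of flyers: c₃ − yᵀa₃ = 44 − (7·4 + 4·5) = 44 − 48 = -4.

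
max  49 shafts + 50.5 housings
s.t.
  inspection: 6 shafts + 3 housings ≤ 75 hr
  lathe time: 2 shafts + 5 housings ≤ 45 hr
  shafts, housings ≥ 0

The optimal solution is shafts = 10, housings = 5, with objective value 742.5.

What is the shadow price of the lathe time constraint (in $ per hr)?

Both inspection and lathe time are binding at x*.
Dual feasibility on the basic columns requires 6·y_inspection + 2·y_lathe time = 49, 3·y_inspection + 5·y_lathe time = 50.5.
This yields shadow prices y_inspection = 6, y_lathe time = 6.5.
Shadow price of lathe time = 6.5.

6.5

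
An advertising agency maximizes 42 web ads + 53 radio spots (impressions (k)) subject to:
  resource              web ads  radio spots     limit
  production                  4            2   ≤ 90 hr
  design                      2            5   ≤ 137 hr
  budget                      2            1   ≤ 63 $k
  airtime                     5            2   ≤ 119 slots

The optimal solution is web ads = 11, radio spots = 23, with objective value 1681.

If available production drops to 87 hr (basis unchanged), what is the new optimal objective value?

1661.5

At the optimum: production uses 90 of 90 (binding); design uses 137 of 137 (binding); budget uses 45 of 63 (slack = 18); airtime uses 101 of 119 (slack = 18).
By complementary slackness, y = 0 for the non-binding constraints.
The binding rows give the dual system: 4·y_production + 2·y_design = 42 and 2·y_production + 5·y_design = 53.
Solving: y_production = 6.5, y_design = 8.
Δz = y_production·Δb = 6.5 × (-3) = -19.5, so new z* = 1681 − 19.5 = 1661.5.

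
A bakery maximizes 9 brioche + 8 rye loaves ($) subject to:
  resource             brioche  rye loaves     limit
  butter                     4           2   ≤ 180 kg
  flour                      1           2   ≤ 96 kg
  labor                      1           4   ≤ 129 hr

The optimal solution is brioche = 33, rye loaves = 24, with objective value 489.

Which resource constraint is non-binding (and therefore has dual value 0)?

flour

butter: 180/180 (binding)
flour: 81/96 (slack 15)
labor: 129/129 (binding)
By complementary slackness, a constraint with positive slack has shadow price 0 → flour.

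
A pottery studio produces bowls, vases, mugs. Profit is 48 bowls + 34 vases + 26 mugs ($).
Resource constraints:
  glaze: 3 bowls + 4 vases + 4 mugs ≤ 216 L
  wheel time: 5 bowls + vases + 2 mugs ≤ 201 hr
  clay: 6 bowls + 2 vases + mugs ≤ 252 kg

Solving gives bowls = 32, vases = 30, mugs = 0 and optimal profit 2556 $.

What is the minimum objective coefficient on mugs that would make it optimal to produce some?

29

At the optimum: glaze uses 216 of 216 (binding); wheel time uses 190 of 201 (slack = 11); clay uses 252 of 252 (binding).
Since wheel time is not tight, its dual is 0.
From A_Bᵀ y = c: 3·y_glaze + 6·y_clay = 48; 4·y_glaze + 2·y_clay = 34.
→ y_glaze = 6 and y_clay = 5.
mugs enters the basis when its profit ≥ yᵀa₃ = 6·4 + 5·1 = 29.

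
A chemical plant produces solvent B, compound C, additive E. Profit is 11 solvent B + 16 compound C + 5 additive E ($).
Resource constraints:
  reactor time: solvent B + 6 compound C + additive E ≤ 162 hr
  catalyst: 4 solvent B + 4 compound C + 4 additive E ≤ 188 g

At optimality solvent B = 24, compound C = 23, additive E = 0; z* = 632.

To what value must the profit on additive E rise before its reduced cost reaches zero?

11

Check each constraint at x*: reactor time 162/162 (tight); catalyst 188/188 (tight).
The binding rows give the dual system: 1·y_reactor time + 4·y_catalyst = 11 and 6·y_reactor time + 4·y_catalyst = 16.
→ y_reactor time = 1 and y_catalyst = 2.5.
additive E enters the basis when its profit ≥ yᵀa₃ = 1·1 + 2.5·4 = 11.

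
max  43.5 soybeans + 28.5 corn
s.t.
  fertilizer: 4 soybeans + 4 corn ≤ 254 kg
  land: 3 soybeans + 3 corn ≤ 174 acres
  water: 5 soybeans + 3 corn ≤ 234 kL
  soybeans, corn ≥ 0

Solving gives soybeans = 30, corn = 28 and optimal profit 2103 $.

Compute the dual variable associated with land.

At the optimum: fertilizer uses 232 of 254 (slack = 22); land uses 174 of 174 (binding); water uses 234 of 234 (binding).
Since fertilizer is not tight, its dual is 0.
The binding rows give the dual system: 3·y_land + 5·y_water = 43.5 and 3·y_land + 3·y_water = 28.5.
→ y_land = 2 and y_water = 7.5.
Shadow price of land = 2.

2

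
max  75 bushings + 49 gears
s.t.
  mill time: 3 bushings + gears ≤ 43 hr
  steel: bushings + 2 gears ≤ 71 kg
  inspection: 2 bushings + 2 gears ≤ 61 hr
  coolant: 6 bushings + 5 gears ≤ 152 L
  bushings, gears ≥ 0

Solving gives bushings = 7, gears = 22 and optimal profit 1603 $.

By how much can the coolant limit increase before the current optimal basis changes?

6.75

Binding constraints: mill time, coolant. The basis is B = [[3,1],[6,5]] with det 9.
Per unit increase in coolant, x* moves by d = (-0.1111, 0.3333).
The basis stays optimal until inspection becomes binding; allowable increase = 6.75 L.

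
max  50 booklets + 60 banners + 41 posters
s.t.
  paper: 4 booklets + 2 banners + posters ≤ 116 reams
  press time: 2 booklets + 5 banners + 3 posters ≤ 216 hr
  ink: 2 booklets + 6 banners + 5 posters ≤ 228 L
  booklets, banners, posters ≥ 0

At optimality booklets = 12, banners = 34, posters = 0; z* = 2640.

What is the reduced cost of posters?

-3

At the optimum: paper uses 116 of 116 (binding); press time uses 194 of 216 (slack = 22); ink uses 228 of 228 (binding).
Since press time is not tight, its dual is 0.
From A_Bᵀ y = c: 4·y_paper + 2·y_ink = 50; 2·y_paper + 6·y_ink = 60.
Solving: y_paper = 9, y_ink = 7.
Reduced cost of posters: c₃ − yᵀa₃ = 41 − (9·1 + 7·5) = 41 − 44 = -3.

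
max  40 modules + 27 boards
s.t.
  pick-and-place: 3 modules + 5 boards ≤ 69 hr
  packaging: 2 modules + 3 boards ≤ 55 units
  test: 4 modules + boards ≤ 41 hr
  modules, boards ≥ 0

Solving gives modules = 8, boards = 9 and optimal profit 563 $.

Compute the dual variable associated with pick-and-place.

Binding: pick-and-place and test. Non-binding: packaging (12 unused).
By complementary slackness, y = 0 for the non-binding constraint.
From A_Bᵀ y = c: 3·y_pick-and-place + 4·y_test = 40; 5·y_pick-and-place + 1·y_test = 27.
This yields shadow prices y_pick-and-place = 4, y_test = 7.
Shadow price of pick-and-place = 4.

4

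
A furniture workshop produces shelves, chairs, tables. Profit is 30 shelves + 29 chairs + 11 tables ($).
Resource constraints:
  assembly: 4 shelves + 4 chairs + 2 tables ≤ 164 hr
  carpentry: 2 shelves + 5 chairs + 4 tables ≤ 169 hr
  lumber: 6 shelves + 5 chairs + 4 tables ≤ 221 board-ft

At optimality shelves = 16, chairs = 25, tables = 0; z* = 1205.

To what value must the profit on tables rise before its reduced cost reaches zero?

Check each constraint at x*: assembly 164/164 (tight); carpentry 157/169 (slack 12); lumber 221/221 (tight).
Since carpentry is not tight, its dual is 0.
The binding rows give the dual system: 4·y_assembly + 6·y_lumber = 30 and 4·y_assembly + 5·y_lumber = 29.
This yields shadow prices y_assembly = 6, y_lumber = 1.
tables enters the basis when its profit ≥ yᵀa₃ = 6·2 + 1·4 = 16.

16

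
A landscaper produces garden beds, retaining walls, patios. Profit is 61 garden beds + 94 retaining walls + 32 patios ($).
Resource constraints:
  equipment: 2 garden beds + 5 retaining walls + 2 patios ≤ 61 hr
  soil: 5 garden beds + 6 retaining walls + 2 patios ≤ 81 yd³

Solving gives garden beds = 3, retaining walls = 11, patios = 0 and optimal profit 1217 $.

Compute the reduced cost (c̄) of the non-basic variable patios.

-2

Check each constraint at x*: equipment 61/61 (tight); soil 81/81 (tight).
Dual feasibility on the basic columns requires 2·y_equipment + 5·y_soil = 61, 5·y_equipment + 6·y_soil = 94.
This yields shadow prices y_equipment = 8, y_soil = 9.
Reduced cost of patios: c₃ − yᵀa₃ = 32 − (8·2 + 9·2) = 32 − 34 = -2.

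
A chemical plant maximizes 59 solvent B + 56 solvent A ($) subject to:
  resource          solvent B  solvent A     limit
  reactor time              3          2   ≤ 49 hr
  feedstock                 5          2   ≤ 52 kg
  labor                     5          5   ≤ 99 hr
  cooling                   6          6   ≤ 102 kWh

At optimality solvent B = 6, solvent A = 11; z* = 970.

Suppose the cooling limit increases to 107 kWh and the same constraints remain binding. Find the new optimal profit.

1015

Binding: feedstock and cooling. Non-binding: reactor time (9 unused), labor (14 unused).
By complementary slackness, y = 0 for the non-binding constraints.
From A_Bᵀ y = c: 5·y_feedstock + 6·y_cooling = 59; 2·y_feedstock + 6·y_cooling = 56.
Solving: y_feedstock = 1, y_cooling = 9.
Δz = y_cooling·Δb = 9 × (5) = 45, so new z* = 970 + 45 = 1015.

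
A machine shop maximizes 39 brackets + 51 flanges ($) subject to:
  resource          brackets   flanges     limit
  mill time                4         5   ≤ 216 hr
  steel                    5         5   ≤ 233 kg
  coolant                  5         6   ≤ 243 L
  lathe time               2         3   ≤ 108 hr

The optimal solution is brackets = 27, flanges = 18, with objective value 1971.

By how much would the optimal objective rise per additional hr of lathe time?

7

Check each constraint at x*: mill time 198/216 (slack 18); steel 225/233 (slack 8); coolant 243/243 (tight); lathe time 108/108 (tight).
Since mill time, steel are not tight, their duals are 0.
From A_Bᵀ y = c: 5·y_coolant + 2·y_lathe time = 39; 6·y_coolant + 3·y_lathe time = 51.
This yields shadow prices y_coolant = 5, y_lathe time = 7.
Shadow price of lathe time = 7.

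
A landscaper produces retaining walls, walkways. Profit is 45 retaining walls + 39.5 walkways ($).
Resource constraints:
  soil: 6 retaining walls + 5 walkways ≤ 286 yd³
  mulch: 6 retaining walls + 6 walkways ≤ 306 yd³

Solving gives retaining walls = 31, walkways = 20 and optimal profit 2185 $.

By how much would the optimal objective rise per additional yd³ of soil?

5.5

Both soil and mulch are binding at x*.
From A_Bᵀ y = c: 6·y_soil + 6·y_mulch = 45; 5·y_soil + 6·y_mulch = 39.5.
This yields shadow prices y_soil = 5.5, y_mulch = 2.
Shadow price of soil = 5.5.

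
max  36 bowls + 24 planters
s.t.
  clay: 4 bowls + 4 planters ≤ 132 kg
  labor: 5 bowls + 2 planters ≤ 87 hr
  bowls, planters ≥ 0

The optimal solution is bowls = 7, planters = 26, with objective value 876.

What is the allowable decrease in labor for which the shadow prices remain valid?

21

Binding constraints: clay, labor. The basis is B = [[4,4],[5,2]] with det -12.
Per unit decrease in labor, x* moves by d = (-0.3333, 0.3333).
The basis stays optimal until bowls reaches 0; allowable decrease = 21 hr.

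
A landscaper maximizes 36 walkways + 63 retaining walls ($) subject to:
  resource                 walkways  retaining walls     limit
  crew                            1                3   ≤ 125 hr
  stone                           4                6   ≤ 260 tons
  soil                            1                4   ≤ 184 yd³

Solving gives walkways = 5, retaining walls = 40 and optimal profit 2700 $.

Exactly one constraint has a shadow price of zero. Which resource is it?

crew: 125/125 (binding)
stone: 260/260 (binding)
soil: 165/184 (slack 19)
By complementary slackness, a constraint with positive slack has shadow price 0 → soil.

soil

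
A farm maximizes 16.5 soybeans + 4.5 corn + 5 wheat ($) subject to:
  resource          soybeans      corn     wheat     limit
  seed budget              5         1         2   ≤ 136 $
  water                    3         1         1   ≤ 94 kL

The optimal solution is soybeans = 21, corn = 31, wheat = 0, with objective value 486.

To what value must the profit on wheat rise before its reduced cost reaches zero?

Check each constraint at x*: seed budget 136/136 (tight); water 94/94 (tight).
From A_Bᵀ y = c: 5·y_seed budget + 3·y_water = 16.5; 1·y_seed budget + 1·y_water = 4.5.
This yields shadow prices y_seed budget = 1.5, y_water = 3.
wheat enters the basis when its profit ≥ yᵀa₃ = 1.5·2 + 3·1 = 6.

6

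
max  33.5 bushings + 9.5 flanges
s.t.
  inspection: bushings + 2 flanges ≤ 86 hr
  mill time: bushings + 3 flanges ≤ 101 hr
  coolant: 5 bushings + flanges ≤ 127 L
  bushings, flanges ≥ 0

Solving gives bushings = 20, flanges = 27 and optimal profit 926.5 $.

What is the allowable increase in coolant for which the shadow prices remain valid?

168

Binding constraints: mill time, coolant. The basis is B = [[1,3],[5,1]] with det -14.
Per unit increase in coolant, x* moves by d = (0.2143, -0.0714).
The basis stays optimal until inspection becomes binding; allowable increase = 168 L.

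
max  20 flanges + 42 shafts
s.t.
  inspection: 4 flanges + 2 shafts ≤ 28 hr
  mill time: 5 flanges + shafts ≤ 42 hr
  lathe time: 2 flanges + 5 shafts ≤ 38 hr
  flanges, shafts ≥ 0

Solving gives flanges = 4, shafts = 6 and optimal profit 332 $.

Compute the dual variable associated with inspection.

Check each constraint at x*: inspection 28/28 (tight); mill time 26/42 (slack 16); lathe time 38/38 (tight).
By complementary slackness, y = 0 for the non-binding constraint.
From A_Bᵀ y = c: 4·y_inspection + 2·y_lathe time = 20; 2·y_inspection + 5·y_lathe time = 42.
This yields shadow prices y_inspection = 1, y_lathe time = 8.
Shadow price of inspection = 1.

1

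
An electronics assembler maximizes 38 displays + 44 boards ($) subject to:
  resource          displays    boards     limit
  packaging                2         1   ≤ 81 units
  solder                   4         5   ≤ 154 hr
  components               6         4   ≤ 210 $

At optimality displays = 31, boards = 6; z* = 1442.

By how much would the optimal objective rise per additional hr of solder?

Check each constraint at x*: packaging 68/81 (slack 13); solder 154/154 (tight); components 210/210 (tight).
Since packaging is not tight, its dual is 0.
The binding rows give the dual system: 4·y_solder + 6·y_components = 38 and 5·y_solder + 4·y_components = 44.
→ y_solder = 8 and y_components = 1.
Shadow price of solder = 8.

8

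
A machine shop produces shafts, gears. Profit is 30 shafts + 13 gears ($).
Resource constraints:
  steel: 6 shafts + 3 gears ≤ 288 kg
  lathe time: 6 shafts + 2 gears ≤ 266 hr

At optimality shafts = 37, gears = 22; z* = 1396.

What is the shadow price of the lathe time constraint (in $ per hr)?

Both steel and lathe time are binding at x*.
From A_Bᵀ y = c: 6·y_steel + 6·y_lathe time = 30; 3·y_steel + 2·y_lathe time = 13.
→ y_steel = 3 and y_lathe time = 2.
Shadow price of lathe time = 2.

2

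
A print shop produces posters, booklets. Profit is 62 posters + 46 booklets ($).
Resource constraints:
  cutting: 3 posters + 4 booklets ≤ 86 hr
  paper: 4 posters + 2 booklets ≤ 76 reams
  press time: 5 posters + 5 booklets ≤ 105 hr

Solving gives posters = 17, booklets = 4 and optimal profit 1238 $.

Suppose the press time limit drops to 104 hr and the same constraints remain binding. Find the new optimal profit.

1232

Binding: paper and press time. Non-binding: cutting (19 unused).
Since cutting is not tight, its dual is 0.
From A_Bᵀ y = c: 4·y_paper + 5·y_press time = 62; 2·y_paper + 5·y_press time = 46.
Solving: y_paper = 8, y_press time = 6.
Δz = y_press time·Δb = 6 × (-1) = -6, so new z* = 1238 − 6 = 1232.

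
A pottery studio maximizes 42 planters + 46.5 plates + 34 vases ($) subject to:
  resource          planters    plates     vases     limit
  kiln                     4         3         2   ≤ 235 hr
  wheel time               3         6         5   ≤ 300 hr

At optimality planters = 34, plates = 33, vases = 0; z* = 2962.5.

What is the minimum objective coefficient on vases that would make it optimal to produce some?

At the optimum: kiln uses 235 of 235 (binding); wheel time uses 300 of 300 (binding).
From A_Bᵀ y = c: 4·y_kiln + 3·y_wheel time = 42; 3·y_kiln + 6·y_wheel time = 46.5.
Solving: y_kiln = 7.5, y_wheel time = 4.
vases enters the basis when its profit ≥ yᵀa₃ = 7.5·2 + 4·5 = 35.

35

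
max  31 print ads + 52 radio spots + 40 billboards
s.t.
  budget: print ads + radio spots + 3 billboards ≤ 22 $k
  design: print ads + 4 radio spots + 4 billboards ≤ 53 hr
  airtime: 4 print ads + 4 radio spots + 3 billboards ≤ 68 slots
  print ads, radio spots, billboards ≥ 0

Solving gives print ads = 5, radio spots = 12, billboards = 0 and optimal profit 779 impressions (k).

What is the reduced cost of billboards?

-6

Binding: design and airtime. Non-binding: budget (5 unused).
Slack constraints have shadow price 0 (complementary slackness).
From A_Bᵀ y = c: 1·y_design + 4·y_airtime = 31; 4·y_design + 4·y_airtime = 52.
Solving: y_design = 7, y_airtime = 6.
Reduced cost of billboards: c₃ − yᵀa₃ = 40 − (7·4 + 6·3) = 40 − 46 = -6.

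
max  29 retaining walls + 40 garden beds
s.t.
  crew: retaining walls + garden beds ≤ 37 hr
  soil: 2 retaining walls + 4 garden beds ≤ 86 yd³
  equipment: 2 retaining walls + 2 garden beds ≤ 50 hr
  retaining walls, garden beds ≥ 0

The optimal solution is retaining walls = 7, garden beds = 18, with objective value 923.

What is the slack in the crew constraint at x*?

crew used = 1·7 + 1·18 = 25; slack = 37 − 25 = 12.

12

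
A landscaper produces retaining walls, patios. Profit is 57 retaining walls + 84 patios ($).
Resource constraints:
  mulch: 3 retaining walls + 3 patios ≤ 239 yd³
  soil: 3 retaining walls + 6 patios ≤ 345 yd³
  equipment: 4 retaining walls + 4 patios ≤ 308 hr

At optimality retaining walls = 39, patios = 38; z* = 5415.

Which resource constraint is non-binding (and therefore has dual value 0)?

mulch

mulch: 231/239 (slack 8)
soil: 345/345 (binding)
equipment: 308/308 (binding)
By complementary slackness, a constraint with positive slack has shadow price 0 → mulch.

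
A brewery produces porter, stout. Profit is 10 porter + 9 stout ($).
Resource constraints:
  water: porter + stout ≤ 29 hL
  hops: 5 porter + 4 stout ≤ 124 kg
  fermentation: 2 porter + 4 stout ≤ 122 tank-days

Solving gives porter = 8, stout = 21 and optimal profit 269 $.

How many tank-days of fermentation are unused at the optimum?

fermentation used = 2·8 + 4·21 = 100; slack = 122 − 100 = 22.

22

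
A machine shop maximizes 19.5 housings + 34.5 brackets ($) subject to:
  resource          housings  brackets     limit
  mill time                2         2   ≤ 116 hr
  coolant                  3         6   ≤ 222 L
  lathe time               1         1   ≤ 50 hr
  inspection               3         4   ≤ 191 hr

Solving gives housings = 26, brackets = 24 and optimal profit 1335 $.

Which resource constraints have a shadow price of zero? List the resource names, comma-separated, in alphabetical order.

inspection, mill time

mill time: 100/116 (slack 16)
coolant: 222/222 (binding)
lathe time: 50/50 (binding)
inspection: 174/191 (slack 17)
By complementary slackness, a constraint with positive slack has shadow price 0 → inspection, mill time.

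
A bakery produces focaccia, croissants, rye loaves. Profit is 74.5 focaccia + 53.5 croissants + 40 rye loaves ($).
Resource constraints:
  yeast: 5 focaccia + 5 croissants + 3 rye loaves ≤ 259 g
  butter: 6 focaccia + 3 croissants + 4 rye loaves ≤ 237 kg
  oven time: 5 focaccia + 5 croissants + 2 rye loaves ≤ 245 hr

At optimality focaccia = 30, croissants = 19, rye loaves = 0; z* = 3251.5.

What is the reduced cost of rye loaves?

-1

Binding: butter and oven time. Non-binding: yeast (14 unused).
Since yeast is not tight, its dual is 0.
From A_Bᵀ y = c: 6·y_butter + 5·y_oven time = 74.5; 3·y_butter + 5·y_oven time = 53.5.
Solving: y_butter = 7, y_oven time = 6.5.
Reduced cost of rye loaves: c₃ − yᵀa₃ = 40 − (7·4 + 6.5·2) = 40 − 41 = -1.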